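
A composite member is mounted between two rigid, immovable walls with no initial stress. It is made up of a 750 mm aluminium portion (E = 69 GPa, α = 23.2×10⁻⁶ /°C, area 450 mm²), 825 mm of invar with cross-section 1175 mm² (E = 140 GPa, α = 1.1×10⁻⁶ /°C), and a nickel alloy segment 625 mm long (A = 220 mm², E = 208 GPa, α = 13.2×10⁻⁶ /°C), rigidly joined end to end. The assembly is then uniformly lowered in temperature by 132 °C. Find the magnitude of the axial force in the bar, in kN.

Free thermal contraction of the whole bar: Σ αᵢΔT Lᵢ = 23.2×10⁻⁶×132×750 + 1.1×10⁻⁶×132×825 + 13.2×10⁻⁶×132×625 = 3.506 mm.
The walls prevent any net length change, so an axial force P (same in every segment) develops. Compatibility: P · Σ Lᵢ/(AᵢEᵢ) = δ_free.
The series flexibility is Σ Lᵢ/(AᵢEᵢ) = 750/(450×69×10³) + 825/(1175×140×10³) + 625/(220×208×10³) = 4.283×10⁻⁵ mm/N.
So P = 3.506 / 4.283×10⁻⁵ = 81.85 kN, tensile.

P ≈ 81.9 kN (tensile)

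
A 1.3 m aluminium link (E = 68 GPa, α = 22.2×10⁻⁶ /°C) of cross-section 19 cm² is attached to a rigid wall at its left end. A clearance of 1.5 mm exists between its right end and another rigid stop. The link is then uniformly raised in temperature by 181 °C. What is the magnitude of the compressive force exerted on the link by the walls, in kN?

P ≈ 370 kN

Unrestrained expansion: δ_free = αΔT L = 22.2×10⁻⁶ × 181 × 1300 = 5.224 mm.
After closing the 1.5 mm clearance, 5.224 − 1.5 = 3.724 mm of expansion remains to be suppressed by the wall.
Compatibility: PL/(AE) = 3.724 mm, so σ = P/A = E × (3.724/1300) = 194.8 MPa.
P = σA = 194.8 × 1900 = 370.1 kN.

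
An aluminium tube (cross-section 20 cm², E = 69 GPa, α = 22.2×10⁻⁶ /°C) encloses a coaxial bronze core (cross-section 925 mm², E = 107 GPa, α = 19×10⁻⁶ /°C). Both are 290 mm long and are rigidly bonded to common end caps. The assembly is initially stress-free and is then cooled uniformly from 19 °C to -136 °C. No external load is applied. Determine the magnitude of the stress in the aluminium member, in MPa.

σ ≈ 14.3 MPa (tensile)

Both members must finish at the same length. With the larger α, the aluminium tends to over-contract; the plates restrain it, putting the aluminium in tension and the bronze in compression. With no external load the two internal forces are equal and opposite, magnitude P.
Compatibility of the two members (thermal + elastic change equal): (α₁ − α₂)ΔT = P·[1/(A₁E₁) + 1/(A₂E₂)].
|α₁ − α₂|·ΔT = 3.2×10⁻⁶ × 155 = 0.000496.
1/(A₁E₁) + 1/(A₂E₂) = 1/(2000×69×10³) + 1/(925×107×10³) = 1.735×10⁻⁸ N⁻¹.
P = 0.000496 / 1.735×10⁻⁸ = 28590 N = 28.59 kN.
σ_{aluminium} = P/A₁ = 28590/2000 = 14.29 MPa, tensile.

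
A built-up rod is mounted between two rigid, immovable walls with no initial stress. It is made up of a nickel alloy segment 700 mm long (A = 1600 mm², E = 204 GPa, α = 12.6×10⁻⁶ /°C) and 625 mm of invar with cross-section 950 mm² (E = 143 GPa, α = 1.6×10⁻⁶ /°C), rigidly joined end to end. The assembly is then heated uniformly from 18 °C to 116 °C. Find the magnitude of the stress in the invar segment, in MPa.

If the supports were absent, the total length change would be Σ αᵢΔT Lᵢ = 12.6×10⁻⁶×98×700 + 1.6×10⁻⁶×98×625 = 0.9624 mm.
The walls prevent any net length change, so an axial force P (same in every segment) develops. Compatibility: P · Σ Lᵢ/(AᵢEᵢ) = δ_free.
Σ Lᵢ/(AᵢEᵢ) = 700/(1600×204×10³) + 625/(950×143×10³) = 6.745×10⁻⁶ mm/N.
P = 0.9624 / 6.745×10⁻⁶ = 142700 N = 142.7 kN, compressive.
σ_{invar} = P / A = 142700 / 950 = 150.2 MPa.

σ ≈ 150 MPa (compressive)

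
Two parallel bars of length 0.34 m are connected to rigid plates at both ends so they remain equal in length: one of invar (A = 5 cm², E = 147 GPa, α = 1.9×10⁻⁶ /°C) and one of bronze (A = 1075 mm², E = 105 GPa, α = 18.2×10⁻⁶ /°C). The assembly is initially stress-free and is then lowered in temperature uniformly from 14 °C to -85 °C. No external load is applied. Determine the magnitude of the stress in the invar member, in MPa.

Both members must finish at the same length. With the larger α, the bronze tends to over-contract; the plates restrain it, putting the bronze in tension and the invar in compression. With no external load the two internal forces are equal and opposite, magnitude P.
Compatibility of the two members (thermal + elastic change equal): (α₁ − α₂)ΔT = P·[1/(A₁E₁) + 1/(A₂E₂)].
|α₁ − α₂|·ΔT = 16.3×10⁻⁶ × 99 = 0.001614.
1/(A₁E₁) + 1/(A₂E₂) = 1/(500×147×10³) + 1/(1075×105×10³) = 2.246×10⁻⁸ N⁻¹.
So P = 0.001614 / 2.246×10⁻⁸ = 71.83 kN.
σ_{invar} = P/A₁ = 71830/500 = 143.7 MPa, compressive.

σ ≈ 144 MPa (compressive)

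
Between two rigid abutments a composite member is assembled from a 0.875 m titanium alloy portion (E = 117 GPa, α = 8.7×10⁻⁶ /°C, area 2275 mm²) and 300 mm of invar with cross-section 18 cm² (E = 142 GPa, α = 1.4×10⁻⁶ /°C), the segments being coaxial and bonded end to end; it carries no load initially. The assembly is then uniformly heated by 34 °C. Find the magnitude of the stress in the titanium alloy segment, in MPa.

Free thermal expansion of the whole bar: Σ αᵢΔT Lᵢ = 8.7×10⁻⁶×34×875 + 1.4×10⁻⁶×34×300 = 0.2731 mm.
Since the ends are fixed, an axial force P builds up, equal in every segment, with P · Σ Lᵢ/(AᵢEᵢ) = δ_free.
Σ Lᵢ/(AᵢEᵢ) = 875/(2275×117×10³) + 300/(1800×142×10³) = 4.461×10⁻⁶ mm/N.
So P = 0.2731 / 4.461×10⁻⁶ = 61.22 kN, compressive.
σ_{titanium alloy} = P / A = 61220 / 2275 = 26.91 MPa.

σ ≈ 26.9 MPa (compressive)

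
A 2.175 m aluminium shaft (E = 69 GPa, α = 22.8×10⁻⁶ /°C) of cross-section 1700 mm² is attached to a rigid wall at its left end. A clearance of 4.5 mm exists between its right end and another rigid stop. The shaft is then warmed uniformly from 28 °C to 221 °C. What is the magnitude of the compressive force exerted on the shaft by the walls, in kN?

P ≈ 273 kN

Unrestrained expansion: δ_free = αΔT L = 22.8×10⁻⁶ × 193 × 2175 = 9.571 mm.
The gap closes (δ_free > 4.5 mm) and the wall then resists a further 9.571 − 4.5 = 5.071 mm of expansion.
So σ = E(δ_free − g)/L = 69×10³ × 5.071/2175 = 160.9 MPa.
Force on the wall = σA = 160.9 × 1700 mm² = 273.5 kN.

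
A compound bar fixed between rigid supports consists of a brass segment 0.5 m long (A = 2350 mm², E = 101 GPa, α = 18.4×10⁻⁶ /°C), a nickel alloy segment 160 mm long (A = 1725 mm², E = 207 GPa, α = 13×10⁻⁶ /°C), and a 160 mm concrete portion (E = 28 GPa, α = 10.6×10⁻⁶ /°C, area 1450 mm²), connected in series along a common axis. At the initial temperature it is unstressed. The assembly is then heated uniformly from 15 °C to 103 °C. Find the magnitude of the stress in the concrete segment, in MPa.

σ ≈ 121 MPa (compressive)

With the walls removed the bar would change length by δ_free = Σ αᵢΔT Lᵢ = 18.4×10⁻⁶×88×500 + 13×10⁻⁶×88×160 + 10.6×10⁻⁶×88×160 = 1.142 mm.
The rigid supports impose zero overall length change; the single axial force P common to all segments must satisfy P Σ Lᵢ/(AᵢEᵢ) = δ_free.
The series flexibility is Σ Lᵢ/(AᵢEᵢ) = 500/(2350×101×10³) + 160/(1725×207×10³) + 160/(1450×28×10³) = 6.496×10⁻⁶ mm/N.
So P = 1.142 / 6.496×10⁻⁶ = 175.8 kN, compressive.
σ_{concrete} = P / A = 175800 / 1450 = 121.2 MPa.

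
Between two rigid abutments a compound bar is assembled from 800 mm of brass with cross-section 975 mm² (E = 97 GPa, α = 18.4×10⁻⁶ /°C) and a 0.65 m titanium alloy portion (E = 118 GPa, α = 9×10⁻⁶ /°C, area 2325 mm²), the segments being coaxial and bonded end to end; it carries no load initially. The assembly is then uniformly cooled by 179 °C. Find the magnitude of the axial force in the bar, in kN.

If the supports were absent, the total length change would be Σ αᵢΔT Lᵢ = 18.4×10⁻⁶×179×800 + 9×10⁻⁶×179×650 = 3.682 mm.
Since the ends are fixed, an axial force P builds up, equal in every segment, with P · Σ Lᵢ/(AᵢEᵢ) = δ_free.
The series flexibility is Σ Lᵢ/(AᵢEᵢ) = 800/(975×97×10³) + 650/(2325×118×10³) = 1.083×10⁻⁵ mm/N.
P = 3.682 / 1.083×10⁻⁵ = 340000 N = 340 kN, tensile.

P ≈ 340 kN (tensile)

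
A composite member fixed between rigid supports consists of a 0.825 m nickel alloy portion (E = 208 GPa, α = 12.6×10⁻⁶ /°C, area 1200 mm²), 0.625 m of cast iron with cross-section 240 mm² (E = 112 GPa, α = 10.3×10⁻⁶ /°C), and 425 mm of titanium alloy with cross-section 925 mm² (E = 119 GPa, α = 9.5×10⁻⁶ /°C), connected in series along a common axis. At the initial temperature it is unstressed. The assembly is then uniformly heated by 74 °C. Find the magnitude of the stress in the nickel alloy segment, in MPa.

Free thermal expansion of the whole bar: Σ αᵢΔT Lᵢ = 12.6×10⁻⁶×74×825 + 10.3×10⁻⁶×74×625 + 9.5×10⁻⁶×74×425 = 1.544 mm.
The rigid supports impose zero overall length change; the single axial force P common to all segments must satisfy P Σ Lᵢ/(AᵢEᵢ) = δ_free.
The series flexibility is Σ Lᵢ/(AᵢEᵢ) = 825/(1200×208×10³) + 625/(240×112×10³) + 425/(925×119×10³) = 3.042×10⁻⁵ mm/N.
P = 1.544 / 3.042×10⁻⁵ = 50770 N = 50.77 kN, compressive.
σ_{nickel alloy} = P / A = 50770 / 1200 = 42.31 MPa.

σ ≈ 42.3 MPa (compressive)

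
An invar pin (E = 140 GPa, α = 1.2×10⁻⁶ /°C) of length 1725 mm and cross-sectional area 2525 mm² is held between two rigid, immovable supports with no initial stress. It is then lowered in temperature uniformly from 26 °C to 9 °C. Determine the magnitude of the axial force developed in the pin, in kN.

With zero net strain, σ = E·αΔT = 140 GPa × 1.2×10⁻⁶ × 17 = 2.856 MPa.
Axial force P = σA = 2.856 × 2525 = 7211 N = 7.211 kN, tensile.

P ≈ 7.21 kN (tensile)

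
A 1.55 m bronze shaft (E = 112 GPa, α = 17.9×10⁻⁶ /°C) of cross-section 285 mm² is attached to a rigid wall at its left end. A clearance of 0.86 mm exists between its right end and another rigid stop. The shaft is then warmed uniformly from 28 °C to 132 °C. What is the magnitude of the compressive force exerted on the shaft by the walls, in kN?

P ≈ 41.7 kN

Free thermal elongation = αΔT L = 17.9×10⁻⁶ × 104 × 1550 = 2.885 mm.
This exceeds the 0.86 mm gap, so the wall pushes back. The portion of expansion that must be recovered elastically is δ_free − gap = 2.885 − 0.86 = 2.025 mm.
That suppressed elongation corresponds to σ = E·Δ/L = 112×10³ × 2.025/1550 = 146.4 MPa.
P = σA = 146.4 × 285 = 41.71 kN.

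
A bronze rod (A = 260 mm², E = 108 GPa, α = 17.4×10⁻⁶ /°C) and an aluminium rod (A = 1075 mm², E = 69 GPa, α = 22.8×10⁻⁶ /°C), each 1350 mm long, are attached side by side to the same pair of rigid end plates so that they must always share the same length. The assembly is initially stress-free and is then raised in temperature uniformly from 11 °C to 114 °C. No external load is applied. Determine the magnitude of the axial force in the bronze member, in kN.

P ≈ 11.3 kN (tensile in the bronze)

Both members must finish at the same length. With the larger α, the aluminium tends to over-expand; the plates restrain it, putting the aluminium in compression and the bronze in tension. With no external load the two internal forces are equal and opposite, magnitude P.
Setting the final lengths equal and cancelling L: (α₁ − α₂)ΔT = P/(A₁E₁) + P/(A₂E₂).
|α₁ − α₂|·ΔT = 5.4×10⁻⁶ × 103 = 0.0005562.
1/(A₁E₁) + 1/(A₂E₂) = 1/(260×108×10³) + 1/(1075×69×10³) = 4.909×10⁻⁸ N⁻¹.
So P = 0.0005562 / 4.909×10⁻⁸ = 11.33 kN.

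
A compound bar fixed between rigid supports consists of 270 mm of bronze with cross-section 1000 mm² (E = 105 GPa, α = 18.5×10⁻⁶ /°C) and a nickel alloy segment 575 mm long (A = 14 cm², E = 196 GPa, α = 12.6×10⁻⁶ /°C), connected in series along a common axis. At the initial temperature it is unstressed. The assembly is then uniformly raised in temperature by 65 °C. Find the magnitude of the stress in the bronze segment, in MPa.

σ ≈ 170 MPa (compressive)

If the supports were absent, the total length change would be Σ αᵢΔT Lᵢ = 18.5×10⁻⁶×65×270 + 12.6×10⁻⁶×65×575 = 0.7956 mm.
The rigid supports impose zero overall length change; the single axial force P common to all segments must satisfy P Σ Lᵢ/(AᵢEᵢ) = δ_free.
Σ Lᵢ/(AᵢEᵢ) = 270/(1000×105×10³) + 575/(1400×196×10³) = 4.667×10⁻⁶ mm/N.
P = 0.7956 / 4.667×10⁻⁶ = 170500 N = 170.5 kN, compressive.
σ_{bronze} = P / A = 170500 / 1000 = 170.5 MPa.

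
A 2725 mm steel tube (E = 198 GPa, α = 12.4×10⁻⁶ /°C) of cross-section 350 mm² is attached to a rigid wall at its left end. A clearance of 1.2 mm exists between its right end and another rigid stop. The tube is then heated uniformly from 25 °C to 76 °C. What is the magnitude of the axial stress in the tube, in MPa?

σ ≈ 38 MPa (compressive)

Free thermal elongation = αΔT L = 12.4×10⁻⁶ × 51 × 2725 = 1.723 mm.
After closing the 1.2 mm clearance, 1.723 − 1.2 = 0.5233 mm of expansion remains to be suppressed by the wall.
That suppressed elongation corresponds to σ = E·Δ/L = 198×10³ × 0.5233/2725 = 38.02 MPa.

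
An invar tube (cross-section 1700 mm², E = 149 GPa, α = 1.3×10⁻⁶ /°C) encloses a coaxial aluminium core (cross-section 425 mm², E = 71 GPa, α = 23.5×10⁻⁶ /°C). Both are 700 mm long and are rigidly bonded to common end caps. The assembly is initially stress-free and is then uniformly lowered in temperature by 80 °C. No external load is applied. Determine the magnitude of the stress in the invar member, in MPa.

σ ≈ 28.2 MPa (compressive)

Equilibrium of a rigid end plate with no external load gives equal and opposite internal forces ±P in the two members. Since α_{aluminium} > α_{invar}, cooling drives the aluminium into tension and the invar into compression.
Compatibility of the two members (thermal + elastic change equal): (α₁ − α₂)ΔT = P·[1/(A₁E₁) + 1/(A₂E₂)].
|α₁ − α₂|·ΔT = 22.2×10⁻⁶ × 80 = 0.001776.
1/(A₁E₁) + 1/(A₂E₂) = 1/(1700×149×10³) + 1/(425×71×10³) = 3.709×10⁻⁸ N⁻¹.
So P = 0.001776 / 3.709×10⁻⁸ = 47.89 kN.
σ_{invar} = P/A₁ = 47890/1700 = 28.17 MPa, compressive.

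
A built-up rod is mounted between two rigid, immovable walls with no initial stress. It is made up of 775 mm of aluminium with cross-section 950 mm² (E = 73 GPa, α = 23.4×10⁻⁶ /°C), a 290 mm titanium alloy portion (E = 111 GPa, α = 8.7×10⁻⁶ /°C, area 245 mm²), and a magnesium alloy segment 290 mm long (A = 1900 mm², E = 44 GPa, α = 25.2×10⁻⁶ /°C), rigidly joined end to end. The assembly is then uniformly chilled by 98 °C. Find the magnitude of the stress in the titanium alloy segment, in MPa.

With the walls removed the bar would change length by δ_free = Σ αᵢΔT Lᵢ = 23.4×10⁻⁶×98×775 + 8.7×10⁻⁶×98×290 + 25.2×10⁻⁶×98×290 = 2.741 mm.
The walls prevent any net length change, so an axial force P (same in every segment) develops. Compatibility: P · Σ Lᵢ/(AᵢEᵢ) = δ_free.
The series flexibility is Σ Lᵢ/(AᵢEᵢ) = 775/(950×73×10³) + 290/(245×111×10³) + 290/(1900×44×10³) = 2.531×10⁻⁵ mm/N.
Hence P = δ_free / Σ(L/AE) = 2.741/2.531×10⁻⁵ = 108.3 kN (tensile).
σ_{titanium alloy} = P / A = 108300 / 245 = 442 MPa.

σ ≈ 442 MPa (tensile)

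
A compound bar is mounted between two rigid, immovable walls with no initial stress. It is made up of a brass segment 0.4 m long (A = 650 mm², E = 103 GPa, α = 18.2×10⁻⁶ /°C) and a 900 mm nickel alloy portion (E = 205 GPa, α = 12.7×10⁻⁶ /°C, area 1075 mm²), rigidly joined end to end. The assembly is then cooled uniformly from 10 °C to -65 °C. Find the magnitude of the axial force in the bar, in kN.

If the supports were absent, the total length change would be Σ αᵢΔT Lᵢ = 18.2×10⁻⁶×75×400 + 12.7×10⁻⁶×75×900 = 1.403 mm.
Since the ends are fixed, an axial force P builds up, equal in every segment, with P · Σ Lᵢ/(AᵢEᵢ) = δ_free.
The series flexibility is Σ Lᵢ/(AᵢEᵢ) = 400/(650×103×10³) + 900/(1075×205×10³) = 1.006×10⁻⁵ mm/N.
Hence P = δ_free / Σ(L/AE) = 1.403/1.006×10⁻⁵ = 139.5 kN (tensile).

P ≈ 140 kN (tensile)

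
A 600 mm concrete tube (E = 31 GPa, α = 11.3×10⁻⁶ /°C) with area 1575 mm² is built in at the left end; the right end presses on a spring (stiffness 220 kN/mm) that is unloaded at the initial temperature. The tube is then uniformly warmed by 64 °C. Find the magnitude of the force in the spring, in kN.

If the spring were absent the tube would lengthen by αΔT L = 11.3×10⁻⁶ × 64 × 600 = 0.4339 mm.
Let P be the compressive force at the spring. The tube shortens elastically by PL/(AE) and the spring compresses by P/k; together these equal δ_free.
So P = δ_free / [L/(AE) + 1/k] = 0.4339 / [ 600/(1575×31×10³) + 1/(220×10³) ].
P = 0.4339 / 1.683×10⁻⁵ = 25780 N.

P ≈ 25.8 kN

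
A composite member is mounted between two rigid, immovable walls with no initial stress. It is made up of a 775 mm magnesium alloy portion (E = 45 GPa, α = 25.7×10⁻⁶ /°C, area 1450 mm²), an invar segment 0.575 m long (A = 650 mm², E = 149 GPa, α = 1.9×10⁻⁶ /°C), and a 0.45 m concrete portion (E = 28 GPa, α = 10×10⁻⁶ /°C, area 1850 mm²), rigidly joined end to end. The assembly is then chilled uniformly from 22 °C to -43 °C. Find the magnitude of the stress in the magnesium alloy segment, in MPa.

Free thermal contraction of the whole bar: Σ αᵢΔT Lᵢ = 25.7×10⁻⁶×65×775 + 1.9×10⁻⁶×65×575 + 10×10⁻⁶×65×450 = 1.658 mm.
The rigid supports impose zero overall length change; the single axial force P common to all segments must satisfy P Σ Lᵢ/(AᵢEᵢ) = δ_free.
The series flexibility is Σ Lᵢ/(AᵢEᵢ) = 775/(1450×45×10³) + 575/(650×149×10³) + 450/(1850×28×10³) = 2.65×10⁻⁵ mm/N.
P = 1.658 / 2.65×10⁻⁵ = 62570 N = 62.57 kN, tensile.
σ_{magnesium alloy} = P / A = 62570 / 1450 = 43.15 MPa.

σ ≈ 43.2 MPa (tensile)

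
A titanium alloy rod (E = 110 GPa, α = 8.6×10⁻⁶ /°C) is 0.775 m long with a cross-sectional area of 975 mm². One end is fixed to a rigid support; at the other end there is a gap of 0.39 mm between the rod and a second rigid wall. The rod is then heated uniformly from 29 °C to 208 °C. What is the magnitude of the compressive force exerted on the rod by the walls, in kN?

Free thermal elongation = αΔT L = 8.6×10⁻⁶ × 179 × 775 = 1.193 mm.
After closing the 0.39 mm clearance, 1.193 − 0.39 = 0.803 mm of expansion remains to be suppressed by the wall.
Compatibility: PL/(AE) = 0.803 mm, so σ = P/A = E × (0.803/775) = 114 MPa.
Force on the wall = σA = 114 × 975 mm² = 111.1 kN.

P ≈ 111 kN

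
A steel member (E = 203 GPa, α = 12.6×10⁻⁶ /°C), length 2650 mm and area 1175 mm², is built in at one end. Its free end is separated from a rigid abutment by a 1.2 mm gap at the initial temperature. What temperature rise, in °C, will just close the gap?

ΔT ≈ 35.9 °C

The gap closes when αΔT L = 1.2 mm, since the member is still unstressed at that instant.
So ΔT = g/(αL) = 1.2/(12.6×10⁻⁶ × 2650) = 35.94 °C.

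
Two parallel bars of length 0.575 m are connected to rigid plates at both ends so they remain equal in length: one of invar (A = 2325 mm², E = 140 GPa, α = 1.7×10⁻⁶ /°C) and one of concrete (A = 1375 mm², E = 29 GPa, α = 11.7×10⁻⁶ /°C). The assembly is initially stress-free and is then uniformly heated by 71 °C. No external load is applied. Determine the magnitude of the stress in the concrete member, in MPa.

The concrete has the larger α, so on heating it would change length more than the invar if both were free. The rigid plates force a common final length, so the concrete is put into compression and the invar into tension, with equal and opposite forces P (no external load).
Equating the net (thermal + elastic) strains gives |α₁ − α₂|·ΔT = P·[1/(A₁E₁) + 1/(A₂E₂)].
|α₁ − α₂|·ΔT = 10×10⁻⁶ × 71 = 0.00071.
1/(A₁E₁) + 1/(A₂E₂) = 1/(2325×140×10³) + 1/(1375×29×10³) = 2.815×10⁻⁸ N⁻¹.
P = 0.00071 / 2.815×10⁻⁸ = 25220 N = 25.22 kN.
σ_{concrete} = P/A₂ = 25220/1375 = 18.34 MPa, compressive.

σ ≈ 18.3 MPa (compressive)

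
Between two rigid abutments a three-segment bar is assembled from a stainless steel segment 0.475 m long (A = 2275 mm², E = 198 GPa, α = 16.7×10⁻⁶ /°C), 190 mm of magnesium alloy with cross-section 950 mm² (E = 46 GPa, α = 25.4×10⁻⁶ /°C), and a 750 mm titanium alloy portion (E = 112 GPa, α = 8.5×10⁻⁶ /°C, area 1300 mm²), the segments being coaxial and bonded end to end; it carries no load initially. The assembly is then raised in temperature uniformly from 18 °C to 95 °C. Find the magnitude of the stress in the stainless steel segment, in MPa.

Free thermal expansion of the whole bar: Σ αᵢΔT Lᵢ = 16.7×10⁻⁶×77×475 + 25.4×10⁻⁶×77×190 + 8.5×10⁻⁶×77×750 = 1.473 mm.
The rigid supports impose zero overall length change; the single axial force P common to all segments must satisfy P Σ Lᵢ/(AᵢEᵢ) = δ_free.
The series flexibility is Σ Lᵢ/(AᵢEᵢ) = 475/(2275×198×10³) + 190/(950×46×10³) + 750/(1300×112×10³) = 1.055×10⁻⁵ mm/N.
P = 1.473 / 1.055×10⁻⁵ = 139600 N = 139.6 kN, compressive.
σ_{stainless steel} = P / A = 139600 / 2275 = 61.36 MPa.

σ ≈ 61.4 MPa (compressive)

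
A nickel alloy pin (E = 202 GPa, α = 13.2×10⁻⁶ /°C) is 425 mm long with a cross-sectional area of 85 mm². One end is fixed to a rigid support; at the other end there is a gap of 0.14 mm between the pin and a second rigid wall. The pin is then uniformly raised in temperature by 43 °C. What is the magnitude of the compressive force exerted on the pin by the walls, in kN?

P ≈ 4.09 kN

Free thermal elongation = αΔT L = 13.2×10⁻⁶ × 43 × 425 = 0.2412 mm.
After closing the 0.14 mm clearance, 0.2412 − 0.14 = 0.1012 mm of expansion remains to be suppressed by the wall.
So σ = E(δ_free − g)/L = 202×10³ × 0.1012/425 = 48.11 MPa.
Force on the wall = σA = 48.11 × 85 mm² = 4.09 kN.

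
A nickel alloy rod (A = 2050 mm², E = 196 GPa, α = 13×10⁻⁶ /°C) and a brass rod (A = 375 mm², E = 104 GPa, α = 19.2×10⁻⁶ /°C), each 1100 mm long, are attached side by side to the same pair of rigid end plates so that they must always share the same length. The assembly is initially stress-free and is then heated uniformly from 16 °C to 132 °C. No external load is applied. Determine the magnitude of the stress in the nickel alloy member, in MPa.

Equilibrium of a rigid end plate with no external load gives equal and opposite internal forces ±P in the two members. Since α_{brass} > α_{nickel alloy}, heating drives the brass into compression and the nickel alloy into tension.
Compatibility of the two members (thermal + elastic change equal): (α₁ − α₂)ΔT = P·[1/(A₁E₁) + 1/(A₂E₂)].
|α₁ − α₂|·ΔT = 6.2×10⁻⁶ × 116 = 0.0007192.
1/(A₁E₁) + 1/(A₂E₂) = 1/(2050×196×10³) + 1/(375×104×10³) = 2.813×10⁻⁸ N⁻¹.
So P = 0.0007192 / 2.813×10⁻⁸ = 25.57 kN.
σ_{nickel alloy} = P/A₁ = 25570/2050 = 12.47 MPa, tensile.

σ ≈ 12.5 MPa (tensile)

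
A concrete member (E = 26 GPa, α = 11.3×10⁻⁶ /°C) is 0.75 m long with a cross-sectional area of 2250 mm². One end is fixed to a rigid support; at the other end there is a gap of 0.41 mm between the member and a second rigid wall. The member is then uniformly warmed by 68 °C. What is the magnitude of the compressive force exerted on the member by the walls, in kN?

P ≈ 13 kN

If the wall were absent the member would grow by αΔT L = 11.3×10⁻⁶ × 68 × 750 = 0.5763 mm.
After closing the 0.41 mm clearance, 0.5763 − 0.41 = 0.1663 mm of expansion remains to be suppressed by the wall.
Compatibility: PL/(AE) = 0.1663 mm, so σ = P/A = E × (0.1663/750) = 5.765 MPa.
P = σA = 5.765 × 2250 = 12.97 kN.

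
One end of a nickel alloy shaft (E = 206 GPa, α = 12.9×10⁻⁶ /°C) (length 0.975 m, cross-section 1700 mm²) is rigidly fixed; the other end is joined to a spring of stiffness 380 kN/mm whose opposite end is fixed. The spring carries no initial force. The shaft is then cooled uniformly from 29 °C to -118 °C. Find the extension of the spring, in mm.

If the spring were absent the shaft would shorten by αΔT L = 12.9×10⁻⁶ × 147 × 975 = 1.849 mm.
Let P be the tensile force in the spring. The shaft extends elastically by PL/(AE) and the spring stretches by P/k; together these equal δ_free.
P [ L/(AE) + 1/k ] = δ_free → P [ 975/(1700×206×10³) + 1/(380×10³) ] = 1.849.
P = 1.849 / 5.416×10⁻⁶ = 341400 N.
Spring extension = P/k = 341400/(380×10³) = 0.8984 mm.

δ ≈ 0.898 mm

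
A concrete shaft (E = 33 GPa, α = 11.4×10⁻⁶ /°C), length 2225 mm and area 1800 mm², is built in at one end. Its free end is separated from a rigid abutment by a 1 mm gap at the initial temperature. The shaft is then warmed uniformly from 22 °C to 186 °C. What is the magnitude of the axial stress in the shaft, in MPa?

Unrestrained expansion: δ_free = αΔT L = 11.4×10⁻⁶ × 164 × 2225 = 4.16 mm.
After closing the 1 mm clearance, 4.16 − 1 = 3.16 mm of expansion remains to be suppressed by the wall.
So σ = E(δ_free − g)/L = 33×10³ × 3.16/2225 = 46.87 MPa.

σ ≈ 46.9 MPa (compressive)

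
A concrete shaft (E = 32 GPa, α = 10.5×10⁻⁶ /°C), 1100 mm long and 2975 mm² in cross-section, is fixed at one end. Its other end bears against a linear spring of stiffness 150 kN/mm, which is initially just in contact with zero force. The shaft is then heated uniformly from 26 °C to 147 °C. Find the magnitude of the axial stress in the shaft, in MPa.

σ ≈ 25.8 MPa (compressive)

If the spring were absent the shaft would lengthen by αΔT L = 10.5×10⁻⁶ × 121 × 1100 = 1.398 mm.
Let P be the compressive force at the spring. The shaft shortens elastically by PL/(AE) and the spring compresses by P/k; together these equal δ_free.
P [ L/(AE) + 1/k ] = δ_free → P [ 1100/(2975×32×10³) + 1/(150×10³) ] = 1.398.
P = 1.398 / 1.822×10⁻⁵ = 76700 N.
σ = P/A = 76700/2975 = 25.78 MPa.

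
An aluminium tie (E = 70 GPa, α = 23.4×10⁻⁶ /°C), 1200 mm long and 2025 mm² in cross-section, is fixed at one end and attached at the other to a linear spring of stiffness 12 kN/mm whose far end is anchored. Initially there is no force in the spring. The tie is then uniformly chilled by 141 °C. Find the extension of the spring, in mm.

Free thermal contraction: δ_free = αΔT L = 23.4×10⁻⁶ × 141 × 1200 = 3.959 mm.
With a force P in the spring, the elastic change of the tie is PL/(AE) and that of the spring is P/k; compatibility requires their sum to equal δ_free.
P [ L/(AE) + 1/k ] = δ_free → P [ 1200/(2025×70×10³) + 1/(12×10³) ] = 3.959.
P = 3.959 / 9.18×10⁻⁵ = 43130 N.
Spring extension = P/k = 43130/(12×10³) = 3.594 mm.

δ ≈ 3.59 mm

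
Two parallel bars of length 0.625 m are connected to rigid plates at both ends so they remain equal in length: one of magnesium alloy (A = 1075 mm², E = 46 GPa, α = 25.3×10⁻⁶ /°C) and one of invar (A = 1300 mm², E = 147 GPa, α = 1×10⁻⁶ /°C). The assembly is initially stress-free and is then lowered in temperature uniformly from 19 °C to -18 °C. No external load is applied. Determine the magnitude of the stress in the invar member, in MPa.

σ ≈ 27.2 MPa (compressive)

The magnesium alloy has the larger α, so on cooling it would change length more than the invar if both were free. The rigid plates force a common final length, so the magnesium alloy is put into tension and the invar into compression, with equal and opposite forces P (no external load).
Equating the net (thermal + elastic) strains gives |α₁ − α₂|·ΔT = P·[1/(A₁E₁) + 1/(A₂E₂)].
|α₁ − α₂|·ΔT = 24.3×10⁻⁶ × 37 = 0.0008991.
1/(A₁E₁) + 1/(A₂E₂) = 1/(1075×46×10³) + 1/(1300×147×10³) = 2.546×10⁻⁸ N⁻¹.
So P = 0.0008991 / 2.546×10⁻⁸ = 35.32 kN.
σ_{invar} = P/A₂ = 35320/1300 = 27.17 MPa, compressive.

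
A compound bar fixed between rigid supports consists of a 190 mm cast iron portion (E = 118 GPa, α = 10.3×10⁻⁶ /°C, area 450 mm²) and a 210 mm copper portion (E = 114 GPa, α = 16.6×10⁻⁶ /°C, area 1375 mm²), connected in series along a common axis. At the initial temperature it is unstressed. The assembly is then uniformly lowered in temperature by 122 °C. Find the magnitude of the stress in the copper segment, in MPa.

With the walls removed the bar would change length by δ_free = Σ αᵢΔT Lᵢ = 10.3×10⁻⁶×122×190 + 16.6×10⁻⁶×122×210 = 0.664 mm.
The walls prevent any net length change, so an axial force P (same in every segment) develops. Compatibility: P · Σ Lᵢ/(AᵢEᵢ) = δ_free.
The series flexibility is Σ Lᵢ/(AᵢEᵢ) = 190/(450×118×10³) + 210/(1375×114×10³) = 4.918×10⁻⁶ mm/N.
Hence P = δ_free / Σ(L/AE) = 0.664/4.918×10⁻⁶ = 135 kN (tensile).
σ_{copper} = P / A = 135000 / 1375 = 98.2 MPa.

σ ≈ 98.2 MPa (tensile)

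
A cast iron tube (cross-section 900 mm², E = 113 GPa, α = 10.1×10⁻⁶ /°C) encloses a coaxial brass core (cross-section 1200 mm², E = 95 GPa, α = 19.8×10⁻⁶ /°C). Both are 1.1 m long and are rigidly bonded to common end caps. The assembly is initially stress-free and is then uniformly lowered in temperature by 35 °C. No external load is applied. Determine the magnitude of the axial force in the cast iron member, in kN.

P ≈ 18.2 kN (compressive in the cast iron)

The brass has the larger α, so on cooling it would change length more than the cast iron if both were free. The rigid plates force a common final length, so the brass is put into tension and the cast iron into compression, with equal and opposite forces P (no external load).
Setting the final lengths equal and cancelling L: (α₁ − α₂)ΔT = P/(A₁E₁) + P/(A₂E₂).
|α₁ − α₂|·ΔT = 9.7×10⁻⁶ × 35 = 0.0003395.
1/(A₁E₁) + 1/(A₂E₂) = 1/(900×113×10³) + 1/(1200×95×10³) = 1.86×10⁻⁸ N⁻¹.
So P = 0.0003395 / 1.86×10⁻⁸ = 18.25 kN.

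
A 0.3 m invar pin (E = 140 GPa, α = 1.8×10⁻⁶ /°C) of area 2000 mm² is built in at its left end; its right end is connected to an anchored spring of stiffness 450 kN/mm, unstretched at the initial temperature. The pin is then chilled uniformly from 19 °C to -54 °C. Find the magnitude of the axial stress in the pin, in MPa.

σ ≈ 5.98 MPa (tensile)

The unrestrained thermal change is αΔT L = 1.8×10⁻⁶ × 73 × 300 = 0.03942 mm.
Let P be the tensile force in the spring. The pin extends elastically by PL/(AE) and the spring stretches by P/k; together these equal δ_free.
P [ L/(AE) + 1/k ] = δ_free → P [ 300/(2000×140×10³) + 1/(450×10³) ] = 0.03942.
P = 0.03942 / 3.294×10⁻⁶ = 11970 N.
σ = P/A = 11970/2000 = 5.984 MPa.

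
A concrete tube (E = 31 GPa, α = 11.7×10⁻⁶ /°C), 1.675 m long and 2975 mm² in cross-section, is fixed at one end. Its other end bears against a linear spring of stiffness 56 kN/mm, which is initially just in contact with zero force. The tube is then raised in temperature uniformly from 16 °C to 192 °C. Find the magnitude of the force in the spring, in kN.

If the spring were absent the tube would lengthen by αΔT L = 11.7×10⁻⁶ × 176 × 1675 = 3.449 mm.
With a force P in the spring, the elastic change of the tube is PL/(AE) and that of the spring is P/k; compatibility requires their sum to equal δ_free.
So P = δ_free / [L/(AE) + 1/k] = 3.449 / [ 1675/(2975×31×10³) + 1/(56×10³) ].
P = 3.449 / 3.602×10⁻⁵ = 95760 N.

P ≈ 95.8 kN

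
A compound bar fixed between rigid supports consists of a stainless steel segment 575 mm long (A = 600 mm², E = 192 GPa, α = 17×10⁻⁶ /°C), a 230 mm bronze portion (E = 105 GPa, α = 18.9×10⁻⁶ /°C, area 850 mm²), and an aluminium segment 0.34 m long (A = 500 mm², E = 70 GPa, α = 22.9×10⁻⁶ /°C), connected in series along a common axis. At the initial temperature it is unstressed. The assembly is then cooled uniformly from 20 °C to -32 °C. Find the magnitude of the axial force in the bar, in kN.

Free thermal contraction of the whole bar: Σ αᵢΔT Lᵢ = 17×10⁻⁶×52×575 + 18.9×10⁻⁶×52×230 + 22.9×10⁻⁶×52×340 = 1.139 mm.
The walls prevent any net length change, so an axial force P (same in every segment) develops. Compatibility: P · Σ Lᵢ/(AᵢEᵢ) = δ_free.
The series flexibility is Σ Lᵢ/(AᵢEᵢ) = 575/(600×192×10³) + 230/(850×105×10³) + 340/(500×70×10³) = 1.728×10⁻⁵ mm/N.
So P = 1.139 / 1.728×10⁻⁵ = 65.92 kN, tensile.

P ≈ 65.9 kN (tensile)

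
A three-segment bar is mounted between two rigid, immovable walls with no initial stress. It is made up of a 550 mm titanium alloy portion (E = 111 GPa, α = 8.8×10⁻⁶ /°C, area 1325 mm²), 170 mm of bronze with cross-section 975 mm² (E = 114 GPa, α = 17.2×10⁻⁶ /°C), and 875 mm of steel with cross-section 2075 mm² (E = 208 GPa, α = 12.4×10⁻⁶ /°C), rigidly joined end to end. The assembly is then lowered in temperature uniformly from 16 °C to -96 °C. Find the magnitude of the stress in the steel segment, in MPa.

Free thermal contraction of the whole bar: Σ αᵢΔT Lᵢ = 8.8×10⁻⁶×112×550 + 17.2×10⁻⁶×112×170 + 12.4×10⁻⁶×112×875 = 2.085 mm.
Since the ends are fixed, an axial force P builds up, equal in every segment, with P · Σ Lᵢ/(AᵢEᵢ) = δ_free.
The series flexibility is Σ Lᵢ/(AᵢEᵢ) = 550/(1325×111×10³) + 170/(975×114×10³) + 875/(2075×208×10³) = 7.296×10⁻⁶ mm/N.
Hence P = δ_free / Σ(L/AE) = 2.085/7.296×10⁻⁶ = 285.7 kN (tensile).
σ_{steel} = P / A = 285700 / 2075 = 137.7 MPa.

σ ≈ 138 MPa (tensile)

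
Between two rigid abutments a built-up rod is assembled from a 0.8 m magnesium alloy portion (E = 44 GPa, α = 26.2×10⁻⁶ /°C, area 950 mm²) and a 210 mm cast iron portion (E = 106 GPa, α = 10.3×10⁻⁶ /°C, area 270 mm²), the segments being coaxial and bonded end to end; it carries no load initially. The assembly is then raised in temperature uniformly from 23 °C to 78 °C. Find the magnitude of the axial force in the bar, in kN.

With the walls removed the bar would change length by δ_free = Σ αᵢΔT Lᵢ = 26.2×10⁻⁶×55×800 + 10.3×10⁻⁶×55×210 = 1.272 mm.
Since the ends are fixed, an axial force P builds up, equal in every segment, with P · Σ Lᵢ/(AᵢEᵢ) = δ_free.
Σ Lᵢ/(AᵢEᵢ) = 800/(950×44×10³) + 210/(270×106×10³) = 2.648×10⁻⁵ mm/N.
Hence P = δ_free / Σ(L/AE) = 1.272/2.648×10⁻⁵ = 48.03 kN (compressive).

P ≈ 48 kN (compressive)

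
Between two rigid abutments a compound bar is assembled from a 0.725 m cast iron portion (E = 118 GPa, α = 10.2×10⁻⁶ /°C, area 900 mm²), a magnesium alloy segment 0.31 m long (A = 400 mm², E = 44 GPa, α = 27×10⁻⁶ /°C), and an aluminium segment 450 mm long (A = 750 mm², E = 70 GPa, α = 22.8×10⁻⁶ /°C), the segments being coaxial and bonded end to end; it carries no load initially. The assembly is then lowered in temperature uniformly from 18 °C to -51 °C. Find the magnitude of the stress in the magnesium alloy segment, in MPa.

σ ≈ 136 MPa (tensile)

If the supports were absent, the total length change would be Σ αᵢΔT Lᵢ = 10.2×10⁻⁶×69×725 + 27×10⁻⁶×69×310 + 22.8×10⁻⁶×69×450 = 1.796 mm.
The rigid supports impose zero overall length change; the single axial force P common to all segments must satisfy P Σ Lᵢ/(AᵢEᵢ) = δ_free.
Σ Lᵢ/(AᵢEᵢ) = 725/(900×118×10³) + 310/(400×44×10³) + 450/(750×70×10³) = 3.301×10⁻⁵ mm/N.
P = 1.796 / 3.301×10⁻⁵ = 54400 N = 54.4 kN, tensile.
σ_{magnesium alloy} = P / A = 54400 / 400 = 136 MPa.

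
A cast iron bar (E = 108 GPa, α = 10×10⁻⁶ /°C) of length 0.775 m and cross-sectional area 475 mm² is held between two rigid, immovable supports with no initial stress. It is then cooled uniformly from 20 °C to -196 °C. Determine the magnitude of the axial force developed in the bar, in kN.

Full restraint means ε = 0, so the stress is σ = EαΔT = 108×10³ × 10×10⁻⁶ × 216 = 233.3 MPa.
Then P = σA = 233.3 × 475 mm² = 110.8 kN, tensile.

P ≈ 111 kN (tensile)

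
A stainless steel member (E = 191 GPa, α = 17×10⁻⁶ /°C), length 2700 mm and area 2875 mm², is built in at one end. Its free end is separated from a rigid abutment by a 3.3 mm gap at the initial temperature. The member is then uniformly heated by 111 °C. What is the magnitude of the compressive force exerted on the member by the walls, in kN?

P ≈ 365 kN

Free thermal elongation = αΔT L = 17×10⁻⁶ × 111 × 2700 = 5.095 mm.
The gap closes (δ_free > 3.3 mm) and the wall then resists a further 5.095 − 3.3 = 1.795 mm of expansion.
So σ = E(δ_free − g)/L = 191×10³ × 1.795/2700 = 127 MPa.
Force on the wall = σA = 127 × 2875 mm² = 365 kN.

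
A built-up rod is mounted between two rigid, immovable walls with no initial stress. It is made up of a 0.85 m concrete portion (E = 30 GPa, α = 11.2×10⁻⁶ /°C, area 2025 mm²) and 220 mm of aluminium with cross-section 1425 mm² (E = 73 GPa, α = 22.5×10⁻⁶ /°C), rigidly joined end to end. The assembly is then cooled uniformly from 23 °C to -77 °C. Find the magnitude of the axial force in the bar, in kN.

Free thermal contraction of the whole bar: Σ αᵢΔT Lᵢ = 11.2×10⁻⁶×100×850 + 22.5×10⁻⁶×100×220 = 1.447 mm.
Since the ends are fixed, an axial force P builds up, equal in every segment, with P · Σ Lᵢ/(AᵢEᵢ) = δ_free.
Σ Lᵢ/(AᵢEᵢ) = 850/(2025×30×10³) + 220/(1425×73×10³) = 1.611×10⁻⁵ mm/N.
P = 1.447 / 1.611×10⁻⁵ = 89840 N = 89.84 kN, tensile.

P ≈ 89.8 kN (tensile)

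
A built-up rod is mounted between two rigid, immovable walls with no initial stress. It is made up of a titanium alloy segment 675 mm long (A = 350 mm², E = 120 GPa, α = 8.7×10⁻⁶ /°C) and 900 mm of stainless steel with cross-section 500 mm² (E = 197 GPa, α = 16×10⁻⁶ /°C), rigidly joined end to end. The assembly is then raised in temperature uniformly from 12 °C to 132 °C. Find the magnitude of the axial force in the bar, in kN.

Free thermal expansion of the whole bar: Σ αᵢΔT Lᵢ = 8.7×10⁻⁶×120×675 + 16×10⁻⁶×120×900 = 2.433 mm.
Since the ends are fixed, an axial force P builds up, equal in every segment, with P · Σ Lᵢ/(AᵢEᵢ) = δ_free.
The series flexibility is Σ Lᵢ/(AᵢEᵢ) = 675/(350×120×10³) + 900/(500×197×10³) = 2.521×10⁻⁵ mm/N.
So P = 2.433 / 2.521×10⁻⁵ = 96.5 kN, compressive.

P ≈ 96.5 kN (compressive)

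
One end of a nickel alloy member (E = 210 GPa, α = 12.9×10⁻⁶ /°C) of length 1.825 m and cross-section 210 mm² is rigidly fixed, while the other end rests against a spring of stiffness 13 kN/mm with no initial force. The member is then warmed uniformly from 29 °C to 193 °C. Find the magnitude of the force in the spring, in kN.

P ≈ 32.6 kN

If the spring were absent the member would lengthen by αΔT L = 12.9×10⁻⁶ × 164 × 1825 = 3.861 mm.
With a force P in the spring, the elastic change of the member is PL/(AE) and that of the spring is P/k; compatibility requires their sum to equal δ_free.
So P = δ_free / [L/(AE) + 1/k] = 3.861 / [ 1825/(210×210×10³) + 1/(13×10³) ].
P = 3.861 / 0.0001183 = 32640 N.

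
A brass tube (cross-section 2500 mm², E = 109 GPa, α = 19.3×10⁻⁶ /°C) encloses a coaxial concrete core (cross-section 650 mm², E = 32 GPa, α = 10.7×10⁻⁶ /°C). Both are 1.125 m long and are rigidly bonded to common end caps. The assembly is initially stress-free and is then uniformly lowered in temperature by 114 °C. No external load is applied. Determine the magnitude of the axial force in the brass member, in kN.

P ≈ 18.9 kN (tensile in the brass)

Both members must finish at the same length. With the larger α, the brass tends to over-contract; the plates restrain it, putting the brass in tension and the concrete in compression. With no external load the two internal forces are equal and opposite, magnitude P.
Setting the final lengths equal and cancelling L: (α₁ − α₂)ΔT = P/(A₁E₁) + P/(A₂E₂).
|α₁ − α₂|·ΔT = 8.6×10⁻⁶ × 114 = 0.0009804.
1/(A₁E₁) + 1/(A₂E₂) = 1/(2500×109×10³) + 1/(650×32×10³) = 5.175×10⁻⁸ N⁻¹.
So P = 0.0009804 / 5.175×10⁻⁸ = 18.95 kN.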